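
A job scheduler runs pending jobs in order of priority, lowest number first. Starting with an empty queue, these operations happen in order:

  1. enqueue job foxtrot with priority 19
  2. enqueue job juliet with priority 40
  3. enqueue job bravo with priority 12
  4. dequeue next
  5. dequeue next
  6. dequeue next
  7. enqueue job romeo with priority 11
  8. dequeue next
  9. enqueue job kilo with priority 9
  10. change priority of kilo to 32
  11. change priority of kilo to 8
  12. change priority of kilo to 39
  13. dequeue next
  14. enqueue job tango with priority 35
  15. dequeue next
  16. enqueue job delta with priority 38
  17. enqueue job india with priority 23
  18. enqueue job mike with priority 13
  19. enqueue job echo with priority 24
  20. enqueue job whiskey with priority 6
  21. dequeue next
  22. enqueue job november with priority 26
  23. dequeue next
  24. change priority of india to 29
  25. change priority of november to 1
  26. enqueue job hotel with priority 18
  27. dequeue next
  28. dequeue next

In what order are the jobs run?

bravo → foxtrot → juliet → romeo → kilo → tango → whiskey → mike → november → hotel

add foxtrot (priority 19) → {foxtrot:19}
add juliet (priority 40) → {foxtrot:19, juliet:40}
add bravo (priority 12) → {bravo:12, foxtrot:19, juliet:40}
dequeue next → bravo; now {foxtrot:19, juliet:40}
dequeue next → foxtrot; now {juliet:40}
dequeue next → juliet; now {}
add romeo (priority 11) → {romeo:11}
dequeue next → romeo; now {}
add kilo (priority 9) → {kilo:9}
update kilo to priority 32 → {kilo:32}
update kilo to priority 8 → {kilo:8}
update kilo to priority 39 → {kilo:39}
dequeue next → kilo; now {}
add tango (priority 35) → {tango:35}
dequeue next → tango; now {}
add delta (priority 38) → {delta:38}
add india (priority 23) → {india:23, delta:38}
add mike (priority 13) → {mike:13, india:23, delta:38}
add echo (priority 24) → {mike:13, india:23, echo:24, delta:38}
add whiskey (priority 6) → {whiskey:6, mike:13, india:23, echo:24, delta:38}
dequeue next → whiskey; now {mike:13, india:23, echo:24, delta:38}
add november (priority 26) → {mike:13, india:23, echo:24, november:26, delta:38}
dequeue next → mike; now {india:23, echo:24, november:26, delta:38}
update india to priority 29 → {echo:24, november:26, india:29, delta:38}
update november to priority 1 → {november:1, echo:24, india:29, delta:38}
add hotel (priority 18) → {november:1, hotel:18, echo:24, india:29, delta:38}
dequeue next → november; now {hotel:18, echo:24, india:29, delta:38}
dequeue next → hotel; now {echo:24, india:29, delta:38}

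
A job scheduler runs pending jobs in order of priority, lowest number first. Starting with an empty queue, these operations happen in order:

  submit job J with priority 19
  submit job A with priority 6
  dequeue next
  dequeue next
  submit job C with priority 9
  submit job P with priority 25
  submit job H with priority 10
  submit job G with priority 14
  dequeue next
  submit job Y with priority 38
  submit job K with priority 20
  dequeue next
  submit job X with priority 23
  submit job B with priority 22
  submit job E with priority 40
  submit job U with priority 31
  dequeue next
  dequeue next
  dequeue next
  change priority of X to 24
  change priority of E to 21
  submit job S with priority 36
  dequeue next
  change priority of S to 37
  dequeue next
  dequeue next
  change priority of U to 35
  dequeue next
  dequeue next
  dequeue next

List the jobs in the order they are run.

add J (priority 19) → {J:19}
add A (priority 6) → {A:6, J:19}
dequeue next → A; now {J:19}
dequeue next → J; now {}
add C (priority 9) → {C:9}
add P (priority 25) → {C:9, P:25}
add H (priority 10) → {C:9, H:10, P:25}
add G (priority 14) → {C:9, H:10, G:14, P:25}
dequeue next → C; now {H:10, G:14, P:25}
add Y (priority 38) → {H:10, G:14, P:25, Y:38}
add K (priority 20) → {H:10, G:14, K:20, P:25, Y:38}
dequeue next → H; now {G:14, K:20, P:25, Y:38}
add X (priority 23) → {G:14, K:20, X:23, P:25, Y:38}
add B (priority 22) → {G:14, K:20, B:22, X:23, P:25, Y:38}
add E (priority 40) → {G:14, K:20, B:22, X:23, P:25, Y:38, E:40}
add U (priority 31) → {G:14, K:20, B:22, X:23, P:25, U:31, Y:38, E:40}
dequeue next → G; now {K:20, B:22, X:23, P:25, U:31, Y:38, E:40}
dequeue next → K; now {B:22, X:23, P:25, U:31, Y:38, E:40}
dequeue next → B; now {X:23, P:25, U:31, Y:38, E:40}
update X to priority 24 → {X:24, P:25, U:31, Y:38, E:40}
update E to priority 21 → {E:21, X:24, P:25, U:31, Y:38}
add S (priority 36) → {E:21, X:24, P:25, U:31, S:36, Y:38}
dequeue next → E; now {X:24, P:25, U:31, S:36, Y:38}
update S to priority 37 → {X:24, P:25, U:31, S:37, Y:38}
dequeue next → X; now {P:25, U:31, S:37, Y:38}
dequeue next → P; now {U:31, S:37, Y:38}
update U to priority 35 → {U:35, S:37, Y:38}
dequeue next → U; now {S:37, Y:38}
dequeue next → S; now {Y:38}
dequeue next → Y; now {}

[A, J, C, H, G, K, B, E, X, P, U, S, Y]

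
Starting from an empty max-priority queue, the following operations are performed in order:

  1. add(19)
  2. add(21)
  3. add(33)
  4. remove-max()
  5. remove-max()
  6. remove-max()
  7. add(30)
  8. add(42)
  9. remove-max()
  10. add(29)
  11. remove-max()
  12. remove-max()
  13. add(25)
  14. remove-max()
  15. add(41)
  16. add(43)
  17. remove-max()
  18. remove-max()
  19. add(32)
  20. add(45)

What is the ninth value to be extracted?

41

insert 19 → {19}
insert 21 → {21, 19}
insert 33 → {33, 21, 19}
remove-max → 33; now {21, 19}
remove-max → 21; now {19}
remove-max → 19; now {}
insert 30 → {30}
insert 42 → {42, 30}
remove-max → 42; now {30}
insert 29 → {30, 29}
remove-max → 30; now {29}
remove-max → 29; now {}
insert 25 → {25}
remove-max → 25; now {}
insert 41 → {41}
insert 43 → {43, 41}
remove-max → 43; now {41}
remove-max → 41; now {}
insert 32 → {32}
insert 45 → {45, 32}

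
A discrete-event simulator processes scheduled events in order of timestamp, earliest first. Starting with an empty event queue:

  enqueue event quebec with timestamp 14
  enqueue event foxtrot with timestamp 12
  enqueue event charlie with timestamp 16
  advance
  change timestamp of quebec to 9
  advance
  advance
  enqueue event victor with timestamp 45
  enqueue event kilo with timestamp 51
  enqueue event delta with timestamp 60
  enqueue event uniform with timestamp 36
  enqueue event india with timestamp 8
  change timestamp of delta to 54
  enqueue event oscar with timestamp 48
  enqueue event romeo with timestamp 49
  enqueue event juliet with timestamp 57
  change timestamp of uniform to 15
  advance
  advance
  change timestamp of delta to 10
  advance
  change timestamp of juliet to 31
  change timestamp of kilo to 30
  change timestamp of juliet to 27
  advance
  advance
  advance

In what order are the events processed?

add quebec (timestamp 14) → {quebec:14}
add foxtrot (timestamp 12) → {foxtrot:12, quebec:14}
add charlie (timestamp 16) → {foxtrot:12, quebec:14, charlie:16}
advance → foxtrot; now {quebec:14, charlie:16}
update quebec to timestamp 9 → {quebec:9, charlie:16}
advance → quebec; now {charlie:16}
advance → charlie; now {}
add victor (timestamp 45) → {victor:45}
add kilo (timestamp 51) → {victor:45, kilo:51}
add delta (timestamp 60) → {victor:45, kilo:51, delta:60}
add uniform (timestamp 36) → {uniform:36, victor:45, kilo:51, delta:60}
add india (timestamp 8) → {india:8, uniform:36, victor:45, kilo:51, delta:60}
update delta to timestamp 54 → {india:8, uniform:36, victor:45, kilo:51, delta:54}
add oscar (timestamp 48) → {india:8, uniform:36, victor:45, oscar:48, kilo:51, delta:54}
add romeo (timestamp 49) → {india:8, uniform:36, victor:45, oscar:48, romeo:49, kilo:51, delta:54}
add juliet (timestamp 57) → {india:8, uniform:36, victor:45, oscar:48, romeo:49, kilo:51, delta:54, juliet:57}
update uniform to timestamp 15 → {india:8, uniform:15, victor:45, oscar:48, romeo:49, kilo:51, delta:54, juliet:57}
advance → india; now {uniform:15, victor:45, oscar:48, romeo:49, kilo:51, delta:54, juliet:57}
advance → uniform; now {victor:45, oscar:48, romeo:49, kilo:51, delta:54, juliet:57}
update delta to timestamp 10 → {delta:10, victor:45, oscar:48, romeo:49, kilo:51, juliet:57}
advance → delta; now {victor:45, oscar:48, romeo:49, kilo:51, juliet:57}
update juliet to timestamp 31 → {juliet:31, victor:45, oscar:48, romeo:49, kilo:51}
update kilo to timestamp 30 → {kilo:30, juliet:31, victor:45, oscar:48, romeo:49}
update juliet to timestamp 27 → {juliet:27, kilo:30, victor:45, oscar:48, romeo:49}
advance → juliet; now {kilo:30, victor:45, oscar:48, romeo:49}
advance → kilo; now {victor:45, oscar:48, romeo:49}
advance → victor; now {oscar:48, romeo:49}

[foxtrot, quebec, charlie, india, uniform, delta, juliet, kilo, victor]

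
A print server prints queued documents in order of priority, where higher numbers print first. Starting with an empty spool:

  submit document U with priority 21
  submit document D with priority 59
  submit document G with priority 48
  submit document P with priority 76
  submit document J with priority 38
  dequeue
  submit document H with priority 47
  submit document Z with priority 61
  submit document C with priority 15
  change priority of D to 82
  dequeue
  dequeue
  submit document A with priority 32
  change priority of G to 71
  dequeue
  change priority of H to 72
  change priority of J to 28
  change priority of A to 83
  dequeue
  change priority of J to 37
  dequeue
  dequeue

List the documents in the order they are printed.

add U (priority 21) → {U:21}
add D (priority 59) → {D:59, U:21}
add G (priority 48) → {D:59, G:48, U:21}
add P (priority 76) → {P:76, D:59, G:48, U:21}
add J (priority 38) → {P:76, D:59, G:48, J:38, U:21}
dequeue → P; now {D:59, G:48, J:38, U:21}
add H (priority 47) → {D:59, G:48, H:47, J:38, U:21}
add Z (priority 61) → {Z:61, D:59, G:48, H:47, J:38, U:21}
add C (priority 15) → {Z:61, D:59, G:48, H:47, J:38, U:21, C:15}
update D to priority 82 → {D:82, Z:61, G:48, H:47, J:38, U:21, C:15}
dequeue → D; now {Z:61, G:48, H:47, J:38, U:21, C:15}
dequeue → Z; now {G:48, H:47, J:38, U:21, C:15}
add A (priority 32) → {G:48, H:47, J:38, A:32, U:21, C:15}
update G to priority 71 → {G:71, H:47, J:38, A:32, U:21, C:15}
dequeue → G; now {H:47, J:38, A:32, U:21, C:15}
update H to priority 72 → {H:72, J:38, A:32, U:21, C:15}
update J to priority 28 → {H:72, A:32, J:28, U:21, C:15}
update A to priority 83 → {A:83, H:72, J:28, U:21, C:15}
dequeue → A; now {H:72, J:28, U:21, C:15}
update J to priority 37 → {H:72, J:37, U:21, C:15}
dequeue → H; now {J:37, U:21, C:15}
dequeue → J; now {U:21, C:15}

[P, D, Z, G, A, H, J]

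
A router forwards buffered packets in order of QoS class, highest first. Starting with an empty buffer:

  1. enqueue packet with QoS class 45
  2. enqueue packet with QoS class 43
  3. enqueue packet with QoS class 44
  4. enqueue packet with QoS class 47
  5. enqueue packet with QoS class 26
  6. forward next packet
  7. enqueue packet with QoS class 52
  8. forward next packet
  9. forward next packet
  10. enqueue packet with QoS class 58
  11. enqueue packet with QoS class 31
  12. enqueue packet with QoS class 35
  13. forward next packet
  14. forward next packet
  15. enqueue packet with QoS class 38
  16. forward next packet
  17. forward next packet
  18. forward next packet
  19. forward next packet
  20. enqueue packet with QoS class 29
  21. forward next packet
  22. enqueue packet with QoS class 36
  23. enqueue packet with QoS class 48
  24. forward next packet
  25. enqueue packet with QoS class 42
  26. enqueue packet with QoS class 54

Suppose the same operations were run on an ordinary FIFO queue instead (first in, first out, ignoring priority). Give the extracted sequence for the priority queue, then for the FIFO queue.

insert 45 → {45}
insert 43 → {45, 43}
insert 44 → {45, 44, 43}
insert 47 → {47, 45, 44, 43}
insert 26 → {47, 45, 44, 43, 26}
forward next packet → 47; now {45, 44, 43, 26}
insert 52 → {52, 45, 44, 43, 26}
forward next packet → 52; now {45, 44, 43, 26}
forward next packet → 45; now {44, 43, 26}
insert 58 → {58, 44, 43, 26}
insert 31 → {58, 44, 43, 31, 26}
insert 35 → {58, 44, 43, 35, 31, 26}
forward next packet → 58; now {44, 43, 35, 31, 26}
forward next packet → 44; now {43, 35, 31, 26}
insert 38 → {43, 38, 35, 31, 26}
forward next packet → 43; now {38, 35, 31, 26}
forward next packet → 38; now {35, 31, 26}
forward next packet → 35; now {31, 26}
forward next packet → 31; now {26}
insert 29 → {29, 26}
forward next packet → 29; now {26}
insert 36 → {36, 26}
insert 48 → {48, 36, 26}
forward next packet → 48; now {36, 26}
insert 42 → {42, 36, 26}
insert 54 → {54, 42, 36, 26}

priority queue: [47, 52, 45, 58, 44, 43, 38, 35, 31, 29, 48]; FIFO queue: [45, 43, 44, 47, 26, 52, 58, 31, 35, 38, 29]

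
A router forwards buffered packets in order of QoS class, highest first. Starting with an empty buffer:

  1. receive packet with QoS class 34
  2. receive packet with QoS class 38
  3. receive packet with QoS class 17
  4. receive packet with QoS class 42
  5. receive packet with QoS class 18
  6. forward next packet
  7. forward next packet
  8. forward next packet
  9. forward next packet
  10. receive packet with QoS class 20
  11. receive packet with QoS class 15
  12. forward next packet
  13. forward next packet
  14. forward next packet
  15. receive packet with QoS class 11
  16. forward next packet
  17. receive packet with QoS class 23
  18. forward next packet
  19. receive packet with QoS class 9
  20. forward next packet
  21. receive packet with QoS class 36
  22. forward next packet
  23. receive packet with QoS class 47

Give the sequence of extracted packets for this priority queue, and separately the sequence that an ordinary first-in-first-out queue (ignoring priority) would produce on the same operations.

insert 34 → {34}
insert 38 → {38, 34}
insert 17 → {38, 34, 17}
insert 42 → {42, 38, 34, 17}
insert 18 → {42, 38, 34, 18, 17}
forward next packet → 42; now {38, 34, 18, 17}
forward next packet → 38; now {34, 18, 17}
forward next packet → 34; now {18, 17}
forward next packet → 18; now {17}
insert 20 → {20, 17}
insert 15 → {20, 17, 15}
forward next packet → 20; now {17, 15}
forward next packet → 17; now {15}
forward next packet → 15; now {}
insert 11 → {11}
forward next packet → 11; now {}
insert 23 → {23}
forward next packet → 23; now {}
insert 9 → {9}
forward next packet → 9; now {}
insert 36 → {36}
forward next packet → 36; now {}
insert 47 → {47}

priority queue: 42 → 38 → 34 → 18 → 20 → 17 → 15 → 11 → 23 → 9 → 36; FIFO queue: 34 → 38 → 17 → 42 → 18 → 20 → 15 → 11 → 23 → 9 → 36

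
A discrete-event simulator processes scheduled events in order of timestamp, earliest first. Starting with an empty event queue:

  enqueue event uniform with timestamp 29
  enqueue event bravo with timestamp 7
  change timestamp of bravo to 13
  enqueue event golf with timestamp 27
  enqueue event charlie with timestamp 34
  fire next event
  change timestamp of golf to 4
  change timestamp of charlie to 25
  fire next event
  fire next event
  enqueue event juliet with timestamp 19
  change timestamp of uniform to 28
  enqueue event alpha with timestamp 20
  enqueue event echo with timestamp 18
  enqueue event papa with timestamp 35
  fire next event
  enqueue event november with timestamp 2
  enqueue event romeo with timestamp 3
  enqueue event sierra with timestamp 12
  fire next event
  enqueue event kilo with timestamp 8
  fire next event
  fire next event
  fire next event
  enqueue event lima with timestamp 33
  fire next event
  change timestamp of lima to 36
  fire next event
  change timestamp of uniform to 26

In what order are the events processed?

add uniform (timestamp 29) → {uniform:29}
add bravo (timestamp 7) → {bravo:7, uniform:29}
update bravo to timestamp 13 → {bravo:13, uniform:29}
add golf (timestamp 27) → {bravo:13, golf:27, uniform:29}
add charlie (timestamp 34) → {bravo:13, golf:27, uniform:29, charlie:34}
fire next event → bravo; now {golf:27, uniform:29, charlie:34}
update golf to timestamp 4 → {golf:4, uniform:29, charlie:34}
update charlie to timestamp 25 → {golf:4, charlie:25, uniform:29}
fire next event → golf; now {charlie:25, uniform:29}
fire next event → charlie; now {uniform:29}
add juliet (timestamp 19) → {juliet:19, uniform:29}
update uniform to timestamp 28 → {juliet:19, uniform:28}
add alpha (timestamp 20) → {juliet:19, alpha:20, uniform:28}
add echo (timestamp 18) → {echo:18, juliet:19, alpha:20, uniform:28}
add papa (timestamp 35) → {echo:18, juliet:19, alpha:20, uniform:28, papa:35}
fire next event → echo; now {juliet:19, alpha:20, uniform:28, papa:35}
add november (timestamp 2) → {november:2, juliet:19, alpha:20, uniform:28, papa:35}
add romeo (timestamp 3) → {november:2, romeo:3, juliet:19, alpha:20, uniform:28, papa:35}
add sierra (timestamp 12) → {november:2, romeo:3, sierra:12, juliet:19, alpha:20, uniform:28, papa:35}
fire next event → november; now {romeo:3, sierra:12, juliet:19, alpha:20, uniform:28, papa:35}
add kilo (timestamp 8) → {romeo:3, kilo:8, sierra:12, juliet:19, alpha:20, uniform:28, papa:35}
fire next event → romeo; now {kilo:8, sierra:12, juliet:19, alpha:20, uniform:28, papa:35}
fire next event → kilo; now {sierra:12, juliet:19, alpha:20, uniform:28, papa:35}
fire next event → sierra; now {juliet:19, alpha:20, uniform:28, papa:35}
add lima (timestamp 33) → {juliet:19, alpha:20, uniform:28, lima:33, papa:35}
fire next event → juliet; now {alpha:20, uniform:28, lima:33, papa:35}
update lima to timestamp 36 → {alpha:20, uniform:28, papa:35, lima:36}
fire next event → alpha; now {uniform:28, papa:35, lima:36}
update uniform to timestamp 26 → {uniform:26, papa:35, lima:36}

[bravo, golf, charlie, echo, november, romeo, kilo, sierra, juliet, alpha]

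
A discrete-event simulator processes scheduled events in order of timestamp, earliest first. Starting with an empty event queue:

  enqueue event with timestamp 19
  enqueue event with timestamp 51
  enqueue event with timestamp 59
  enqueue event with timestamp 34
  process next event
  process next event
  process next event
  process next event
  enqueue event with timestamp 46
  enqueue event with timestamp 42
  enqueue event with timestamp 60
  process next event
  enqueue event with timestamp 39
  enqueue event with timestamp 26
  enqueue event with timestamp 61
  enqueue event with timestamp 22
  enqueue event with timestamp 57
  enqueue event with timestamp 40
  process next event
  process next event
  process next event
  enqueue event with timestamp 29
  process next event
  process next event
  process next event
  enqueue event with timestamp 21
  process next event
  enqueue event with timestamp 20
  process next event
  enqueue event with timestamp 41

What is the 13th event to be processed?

20

insert 19 → {19}
insert 51 → {19, 51}
insert 59 → {19, 51, 59}
insert 34 → {19, 34, 51, 59}
process next event → 19; now {34, 51, 59}
process next event → 34; now {51, 59}
process next event → 51; now {59}
process next event → 59; now {}
insert 46 → {46}
insert 42 → {42, 46}
insert 60 → {42, 46, 60}
process next event → 42; now {46, 60}
insert 39 → {39, 46, 60}
insert 26 → {26, 39, 46, 60}
insert 61 → {26, 39, 46, 60, 61}
insert 22 → {22, 26, 39, 46, 60, 61}
insert 57 → {22, 26, 39, 46, 57, 60, 61}
insert 40 → {22, 26, 39, 40, 46, 57, 60, 61}
process next event → 22; now {26, 39, 40, 46, 57, 60, 61}
process next event → 26; now {39, 40, 46, 57, 60, 61}
process next event → 39; now {40, 46, 57, 60, 61}
insert 29 → {29, 40, 46, 57, 60, 61}
process next event → 29; now {40, 46, 57, 60, 61}
process next event → 40; now {46, 57, 60, 61}
process next event → 46; now {57, 60, 61}
insert 21 → {21, 57, 60, 61}
process next event → 21; now {57, 60, 61}
insert 20 → {20, 57, 60, 61}
process next event → 20; now {57, 60, 61}
insert 41 → {41, 57, 60, 61}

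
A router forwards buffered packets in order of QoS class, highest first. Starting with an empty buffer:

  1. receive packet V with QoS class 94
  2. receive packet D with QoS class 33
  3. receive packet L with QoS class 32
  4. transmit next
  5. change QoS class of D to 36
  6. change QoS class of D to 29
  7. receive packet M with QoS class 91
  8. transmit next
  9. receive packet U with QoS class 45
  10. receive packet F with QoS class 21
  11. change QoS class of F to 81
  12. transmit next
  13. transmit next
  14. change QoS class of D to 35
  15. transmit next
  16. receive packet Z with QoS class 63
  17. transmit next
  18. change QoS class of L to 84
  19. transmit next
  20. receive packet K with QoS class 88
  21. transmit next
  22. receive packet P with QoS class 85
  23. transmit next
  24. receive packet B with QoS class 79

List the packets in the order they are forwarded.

V → M → F → U → D → Z → L → K → P

add V (QoS class 94) → {V:94}
add D (QoS class 33) → {V:94, D:33}
add L (QoS class 32) → {V:94, D:33, L:32}
transmit next → V; now {D:33, L:32}
update D to QoS class 36 → {D:36, L:32}
update D to QoS class 29 → {L:32, D:29}
add M (QoS class 91) → {M:91, L:32, D:29}
transmit next → M; now {L:32, D:29}
add U (QoS class 45) → {U:45, L:32, D:29}
add F (QoS class 21) → {U:45, L:32, D:29, F:21}
update F to QoS class 81 → {F:81, U:45, L:32, D:29}
transmit next → F; now {U:45, L:32, D:29}
transmit next → U; now {L:32, D:29}
update D to QoS class 35 → {D:35, L:32}
transmit next → D; now {L:32}
add Z (QoS class 63) → {Z:63, L:32}
transmit next → Z; now {L:32}
update L to QoS class 84 → {L:84}
transmit next → L; now {}
add K (QoS class 88) → {K:88}
transmit next → K; now {}
add P (QoS class 85) → {P:85}
transmit next → P; now {}
add B (QoS class 79) → {B:79}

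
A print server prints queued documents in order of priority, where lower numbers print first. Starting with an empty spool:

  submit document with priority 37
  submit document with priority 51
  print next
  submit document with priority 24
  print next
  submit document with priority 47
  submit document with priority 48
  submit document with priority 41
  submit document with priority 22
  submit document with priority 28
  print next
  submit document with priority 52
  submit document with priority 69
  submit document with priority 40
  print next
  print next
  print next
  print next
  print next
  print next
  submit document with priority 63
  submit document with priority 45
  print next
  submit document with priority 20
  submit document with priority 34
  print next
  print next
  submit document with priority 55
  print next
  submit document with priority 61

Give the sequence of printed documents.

[37, 24, 22, 28, 40, 41, 47, 48, 51, 45, 20, 34, 52]

insert 37 → {37}
insert 51 → {37, 51}
print next → 37; now {51}
insert 24 → {24, 51}
print next → 24; now {51}
insert 47 → {47, 51}
insert 48 → {47, 48, 51}
insert 41 → {41, 47, 48, 51}
insert 22 → {22, 41, 47, 48, 51}
insert 28 → {22, 28, 41, 47, 48, 51}
print next → 22; now {28, 41, 47, 48, 51}
insert 52 → {28, 41, 47, 48, 51, 52}
insert 69 → {28, 41, 47, 48, 51, 52, 69}
insert 40 → {28, 40, 41, 47, 48, 51, 52, 69}
print next → 28; now {40, 41, 47, 48, 51, 52, 69}
print next → 40; now {41, 47, 48, 51, 52, 69}
print next → 41; now {47, 48, 51, 52, 69}
print next → 47; now {48, 51, 52, 69}
print next → 48; now {51, 52, 69}
print next → 51; now {52, 69}
insert 63 → {52, 63, 69}
insert 45 → {45, 52, 63, 69}
print next → 45; now {52, 63, 69}
insert 20 → {20, 52, 63, 69}
insert 34 → {20, 34, 52, 63, 69}
print next → 20; now {34, 52, 63, 69}
print next → 34; now {52, 63, 69}
insert 55 → {52, 55, 63, 69}
print next → 52; now {55, 63, 69}
insert 61 → {55, 61, 63, 69}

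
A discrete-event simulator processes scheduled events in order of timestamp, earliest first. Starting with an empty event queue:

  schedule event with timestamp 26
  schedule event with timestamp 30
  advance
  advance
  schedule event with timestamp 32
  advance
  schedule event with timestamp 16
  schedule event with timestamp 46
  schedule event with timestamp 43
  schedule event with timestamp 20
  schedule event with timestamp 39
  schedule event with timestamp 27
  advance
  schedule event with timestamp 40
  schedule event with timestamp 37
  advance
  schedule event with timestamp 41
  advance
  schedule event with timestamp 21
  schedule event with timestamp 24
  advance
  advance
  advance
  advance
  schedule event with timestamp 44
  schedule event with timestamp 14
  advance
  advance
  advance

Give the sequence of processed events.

insert 26 → {26}
insert 30 → {26, 30}
advance → 26; now {30}
advance → 30; now {}
insert 32 → {32}
advance → 32; now {}
insert 16 → {16}
insert 46 → {16, 46}
insert 43 → {16, 43, 46}
insert 20 → {16, 20, 43, 46}
insert 39 → {16, 20, 39, 43, 46}
insert 27 → {16, 20, 27, 39, 43, 46}
advance → 16; now {20, 27, 39, 43, 46}
insert 40 → {20, 27, 39, 40, 43, 46}
insert 37 → {20, 27, 37, 39, 40, 43, 46}
advance → 20; now {27, 37, 39, 40, 43, 46}
insert 41 → {27, 37, 39, 40, 41, 43, 46}
advance → 27; now {37, 39, 40, 41, 43, 46}
insert 21 → {21, 37, 39, 40, 41, 43, 46}
insert 24 → {21, 24, 37, 39, 40, 41, 43, 46}
advance → 21; now {24, 37, 39, 40, 41, 43, 46}
advance → 24; now {37, 39, 40, 41, 43, 46}
advance → 37; now {39, 40, 41, 43, 46}
advance → 39; now {40, 41, 43, 46}
insert 44 → {40, 41, 43, 44, 46}
insert 14 → {14, 40, 41, 43, 44, 46}
advance → 14; now {40, 41, 43, 44, 46}
advance → 40; now {41, 43, 44, 46}
advance → 41; now {43, 44, 46}

[26, 30, 32, 16, 20, 27, 21, 24, 37, 39, 14, 40, 41]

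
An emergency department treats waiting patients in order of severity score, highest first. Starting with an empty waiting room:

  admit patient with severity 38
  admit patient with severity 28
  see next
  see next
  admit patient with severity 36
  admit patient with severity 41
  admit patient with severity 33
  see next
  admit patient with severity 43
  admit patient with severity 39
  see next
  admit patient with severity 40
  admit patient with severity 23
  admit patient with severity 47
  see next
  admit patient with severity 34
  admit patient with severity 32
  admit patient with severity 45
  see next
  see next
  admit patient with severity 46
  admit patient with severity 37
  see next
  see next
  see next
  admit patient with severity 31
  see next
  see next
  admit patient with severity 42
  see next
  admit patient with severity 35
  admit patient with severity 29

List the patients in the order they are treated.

insert 38 → {38}
insert 28 → {38, 28}
see next → 38; now {28}
see next → 28; now {}
insert 36 → {36}
insert 41 → {41, 36}
insert 33 → {41, 36, 33}
see next → 41; now {36, 33}
insert 43 → {43, 36, 33}
insert 39 → {43, 39, 36, 33}
see next → 43; now {39, 36, 33}
insert 40 → {40, 39, 36, 33}
insert 23 → {40, 39, 36, 33, 23}
insert 47 → {47, 40, 39, 36, 33, 23}
see next → 47; now {40, 39, 36, 33, 23}
insert 34 → {40, 39, 36, 34, 33, 23}
insert 32 → {40, 39, 36, 34, 33, 32, 23}
insert 45 → {45, 40, 39, 36, 34, 33, 32, 23}
see next → 45; now {40, 39, 36, 34, 33, 32, 23}
see next → 40; now {39, 36, 34, 33, 32, 23}
insert 46 → {46, 39, 36, 34, 33, 32, 23}
insert 37 → {46, 39, 37, 36, 34, 33, 32, 23}
see next → 46; now {39, 37, 36, 34, 33, 32, 23}
see next → 39; now {37, 36, 34, 33, 32, 23}
see next → 37; now {36, 34, 33, 32, 23}
insert 31 → {36, 34, 33, 32, 31, 23}
see next → 36; now {34, 33, 32, 31, 23}
see next → 34; now {33, 32, 31, 23}
insert 42 → {42, 33, 32, 31, 23}
see next → 42; now {33, 32, 31, 23}
insert 35 → {35, 33, 32, 31, 23}
insert 29 → {35, 33, 32, 31, 29, 23}

[38, 28, 41, 43, 47, 45, 40, 46, 39, 37, 36, 34, 42]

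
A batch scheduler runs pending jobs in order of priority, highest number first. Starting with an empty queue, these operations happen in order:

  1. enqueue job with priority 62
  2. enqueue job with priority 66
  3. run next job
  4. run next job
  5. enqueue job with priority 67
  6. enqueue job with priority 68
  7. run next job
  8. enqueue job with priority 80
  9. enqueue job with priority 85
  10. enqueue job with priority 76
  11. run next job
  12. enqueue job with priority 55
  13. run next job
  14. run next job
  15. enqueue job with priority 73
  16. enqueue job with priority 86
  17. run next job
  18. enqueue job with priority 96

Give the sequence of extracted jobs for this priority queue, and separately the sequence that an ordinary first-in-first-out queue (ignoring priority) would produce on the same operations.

insert 62 → {62}
insert 66 → {66, 62}
run next job → 66; now {62}
run next job → 62; now {}
insert 67 → {67}
insert 68 → {68, 67}
run next job → 68; now {67}
insert 80 → {80, 67}
insert 85 → {85, 80, 67}
insert 76 → {85, 80, 76, 67}
run next job → 85; now {80, 76, 67}
insert 55 → {80, 76, 67, 55}
run next job → 80; now {76, 67, 55}
run next job → 76; now {67, 55}
insert 73 → {73, 67, 55}
insert 86 → {86, 73, 67, 55}
run next job → 86; now {73, 67, 55}
insert 96 → {96, 73, 67, 55}

priority queue: 66, 62, 68, 85, 80, 76, 86; FIFO queue: 62, 66, 67, 68, 80, 85, 76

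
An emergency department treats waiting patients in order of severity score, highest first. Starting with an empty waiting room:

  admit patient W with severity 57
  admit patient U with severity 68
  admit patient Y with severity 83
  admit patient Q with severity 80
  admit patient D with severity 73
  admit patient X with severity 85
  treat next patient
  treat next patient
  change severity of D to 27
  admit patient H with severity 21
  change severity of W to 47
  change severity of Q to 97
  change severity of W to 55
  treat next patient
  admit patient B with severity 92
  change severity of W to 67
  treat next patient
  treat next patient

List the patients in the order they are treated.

add W (severity 57) → {W:57}
add U (severity 68) → {U:68, W:57}
add Y (severity 83) → {Y:83, U:68, W:57}
add Q (severity 80) → {Y:83, Q:80, U:68, W:57}
add D (severity 73) → {Y:83, Q:80, D:73, U:68, W:57}
add X (severity 85) → {X:85, Y:83, Q:80, D:73, U:68, W:57}
treat next patient → X; now {Y:83, Q:80, D:73, U:68, W:57}
treat next patient → Y; now {Q:80, D:73, U:68, W:57}
update D to severity 27 → {Q:80, U:68, W:57, D:27}
add H (severity 21) → {Q:80, U:68, W:57, D:27, H:21}
update W to severity 47 → {Q:80, U:68, W:47, D:27, H:21}
update Q to severity 97 → {Q:97, U:68, W:47, D:27, H:21}
update W to severity 55 → {Q:97, U:68, W:55, D:27, H:21}
treat next patient → Q; now {U:68, W:55, D:27, H:21}
add B (severity 92) → {B:92, U:68, W:55, D:27, H:21}
update W to severity 67 → {B:92, U:68, W:67, D:27, H:21}
treat next patient → B; now {U:68, W:67, D:27, H:21}
treat next patient → U; now {W:67, D:27, H:21}

X, Y, Q, B, U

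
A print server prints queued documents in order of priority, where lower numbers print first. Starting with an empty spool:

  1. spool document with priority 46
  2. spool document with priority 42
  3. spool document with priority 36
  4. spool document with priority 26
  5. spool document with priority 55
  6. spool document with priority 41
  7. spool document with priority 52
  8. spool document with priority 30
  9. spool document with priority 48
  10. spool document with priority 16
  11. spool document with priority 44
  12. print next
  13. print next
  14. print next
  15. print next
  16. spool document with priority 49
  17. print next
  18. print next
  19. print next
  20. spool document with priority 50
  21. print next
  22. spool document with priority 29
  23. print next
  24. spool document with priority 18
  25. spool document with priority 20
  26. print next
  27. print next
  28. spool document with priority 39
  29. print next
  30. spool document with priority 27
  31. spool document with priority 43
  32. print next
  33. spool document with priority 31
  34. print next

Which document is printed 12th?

39

insert 46 → {46}
insert 42 → {42, 46}
insert 36 → {36, 42, 46}
insert 26 → {26, 36, 42, 46}
insert 55 → {26, 36, 42, 46, 55}
insert 41 → {26, 36, 41, 42, 46, 55}
insert 52 → {26, 36, 41, 42, 46, 52, 55}
insert 30 → {26, 30, 36, 41, 42, 46, 52, 55}
insert 48 → {26, 30, 36, 41, 42, 46, 48, 52, 55}
insert 16 → {16, 26, 30, 36, 41, 42, 46, 48, 52, 55}
insert 44 → {16, 26, 30, 36, 41, 42, 44, 46, 48, 52, 55}
print next → 16; now {26, 30, 36, 41, 42, 44, 46, 48, 52, 55}
print next → 26; now {30, 36, 41, 42, 44, 46, 48, 52, 55}
print next → 30; now {36, 41, 42, 44, 46, 48, 52, 55}
print next → 36; now {41, 42, 44, 46, 48, 52, 55}
insert 49 → {41, 42, 44, 46, 48, 49, 52, 55}
print next → 41; now {42, 44, 46, 48, 49, 52, 55}
print next → 42; now {44, 46, 48, 49, 52, 55}
print next → 44; now {46, 48, 49, 52, 55}
insert 50 → {46, 48, 49, 50, 52, 55}
print next → 46; now {48, 49, 50, 52, 55}
insert 29 → {29, 48, 49, 50, 52, 55}
print next → 29; now {48, 49, 50, 52, 55}
insert 18 → {18, 48, 49, 50, 52, 55}
insert 20 → {18, 20, 48, 49, 50, 52, 55}
print next → 18; now {20, 48, 49, 50, 52, 55}
print next → 20; now {48, 49, 50, 52, 55}
insert 39 → {39, 48, 49, 50, 52, 55}
print next → 39; now {48, 49, 50, 52, 55}
insert 27 → {27, 48, 49, 50, 52, 55}
insert 43 → {27, 43, 48, 49, 50, 52, 55}
print next → 27; now {43, 48, 49, 50, 52, 55}
insert 31 → {31, 43, 48, 49, 50, 52, 55}
print next → 31; now {43, 48, 49, 50, 52, 55}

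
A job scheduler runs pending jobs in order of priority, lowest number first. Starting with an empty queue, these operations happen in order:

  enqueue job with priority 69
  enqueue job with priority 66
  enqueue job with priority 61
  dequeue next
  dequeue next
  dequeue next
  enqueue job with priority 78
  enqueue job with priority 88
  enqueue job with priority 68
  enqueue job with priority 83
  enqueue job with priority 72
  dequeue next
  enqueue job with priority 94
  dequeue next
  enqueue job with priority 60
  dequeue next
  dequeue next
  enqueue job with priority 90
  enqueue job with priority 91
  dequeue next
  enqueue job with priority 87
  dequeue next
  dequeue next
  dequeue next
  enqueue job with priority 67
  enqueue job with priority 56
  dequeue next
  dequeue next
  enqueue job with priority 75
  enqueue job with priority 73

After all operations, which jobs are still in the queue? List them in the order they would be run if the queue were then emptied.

73, 75, 91, 94

insert 69 → {69}
insert 66 → {66, 69}
insert 61 → {61, 66, 69}
dequeue next → 61; now {66, 69}
dequeue next → 66; now {69}
dequeue next → 69; now {}
insert 78 → {78}
insert 88 → {78, 88}
insert 68 → {68, 78, 88}
insert 83 → {68, 78, 83, 88}
insert 72 → {68, 72, 78, 83, 88}
dequeue next → 68; now {72, 78, 83, 88}
insert 94 → {72, 78, 83, 88, 94}
dequeue next → 72; now {78, 83, 88, 94}
insert 60 → {60, 78, 83, 88, 94}
dequeue next → 60; now {78, 83, 88, 94}
dequeue next → 78; now {83, 88, 94}
insert 90 → {83, 88, 90, 94}
insert 91 → {83, 88, 90, 91, 94}
dequeue next → 83; now {88, 90, 91, 94}
insert 87 → {87, 88, 90, 91, 94}
dequeue next → 87; now {88, 90, 91, 94}
dequeue next → 88; now {90, 91, 94}
dequeue next → 90; now {91, 94}
insert 67 → {67, 91, 94}
insert 56 → {56, 67, 91, 94}
dequeue next → 56; now {67, 91, 94}
dequeue next → 67; now {91, 94}
insert 75 → {75, 91, 94}
insert 73 → {73, 75, 91, 94}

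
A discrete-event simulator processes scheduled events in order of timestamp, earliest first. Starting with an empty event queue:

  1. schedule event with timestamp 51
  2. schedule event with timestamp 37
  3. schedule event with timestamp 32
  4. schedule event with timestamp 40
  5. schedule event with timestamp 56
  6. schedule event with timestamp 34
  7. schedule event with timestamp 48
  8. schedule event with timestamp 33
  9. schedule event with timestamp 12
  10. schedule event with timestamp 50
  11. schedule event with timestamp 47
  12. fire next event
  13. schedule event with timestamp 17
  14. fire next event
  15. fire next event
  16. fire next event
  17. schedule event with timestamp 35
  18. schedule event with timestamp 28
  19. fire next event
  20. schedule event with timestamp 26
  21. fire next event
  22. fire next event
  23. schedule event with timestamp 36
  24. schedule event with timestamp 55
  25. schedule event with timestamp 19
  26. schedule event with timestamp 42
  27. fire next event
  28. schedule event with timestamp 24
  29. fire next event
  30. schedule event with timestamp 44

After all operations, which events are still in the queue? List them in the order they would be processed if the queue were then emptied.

35, 36, 37, 40, 42, 44, 47, 48, 50, 51, 55, 56

insert 51 → {51}
insert 37 → {37, 51}
insert 32 → {32, 37, 51}
insert 40 → {32, 37, 40, 51}
insert 56 → {32, 37, 40, 51, 56}
insert 34 → {32, 34, 37, 40, 51, 56}
insert 48 → {32, 34, 37, 40, 48, 51, 56}
insert 33 → {32, 33, 34, 37, 40, 48, 51, 56}
insert 12 → {12, 32, 33, 34, 37, 40, 48, 51, 56}
insert 50 → {12, 32, 33, 34, 37, 40, 48, 50, 51, 56}
insert 47 → {12, 32, 33, 34, 37, 40, 47, 48, 50, 51, 56}
fire next event → 12; now {32, 33, 34, 37, 40, 47, 48, 50, 51, 56}
insert 17 → {17, 32, 33, 34, 37, 40, 47, 48, 50, 51, 56}
fire next event → 17; now {32, 33, 34, 37, 40, 47, 48, 50, 51, 56}
fire next event → 32; now {33, 34, 37, 40, 47, 48, 50, 51, 56}
fire next event → 33; now {34, 37, 40, 47, 48, 50, 51, 56}
insert 35 → {34, 35, 37, 40, 47, 48, 50, 51, 56}
insert 28 → {28, 34, 35, 37, 40, 47, 48, 50, 51, 56}
fire next event → 28; now {34, 35, 37, 40, 47, 48, 50, 51, 56}
insert 26 → {26, 34, 35, 37, 40, 47, 48, 50, 51, 56}
fire next event → 26; now {34, 35, 37, 40, 47, 48, 50, 51, 56}
fire next event → 34; now {35, 37, 40, 47, 48, 50, 51, 56}
insert 36 → {35, 36, 37, 40, 47, 48, 50, 51, 56}
insert 55 → {35, 36, 37, 40, 47, 48, 50, 51, 55, 56}
insert 19 → {19, 35, 36, 37, 40, 47, 48, 50, 51, 55, 56}
insert 42 → {19, 35, 36, 37, 40, 42, 47, 48, 50, 51, 55, 56}
fire next event → 19; now {35, 36, 37, 40, 42, 47, 48, 50, 51, 55, 56}
insert 24 → {24, 35, 36, 37, 40, 42, 47, 48, 50, 51, 55, 56}
fire next event → 24; now {35, 36, 37, 40, 42, 47, 48, 50, 51, 55, 56}
insert 44 → {35, 36, 37, 40, 42, 44, 47, 48, 50, 51, 55, 56}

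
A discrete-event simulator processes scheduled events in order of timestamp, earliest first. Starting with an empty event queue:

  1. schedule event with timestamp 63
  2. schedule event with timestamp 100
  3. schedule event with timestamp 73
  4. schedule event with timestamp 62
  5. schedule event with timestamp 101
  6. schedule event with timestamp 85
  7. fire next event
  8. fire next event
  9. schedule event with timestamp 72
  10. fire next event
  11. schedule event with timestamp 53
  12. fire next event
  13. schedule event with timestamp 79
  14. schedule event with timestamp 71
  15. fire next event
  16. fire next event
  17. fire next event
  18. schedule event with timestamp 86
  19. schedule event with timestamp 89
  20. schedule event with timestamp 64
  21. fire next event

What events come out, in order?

insert 63 → {63}
insert 100 → {63, 100}
insert 73 → {63, 73, 100}
insert 62 → {62, 63, 73, 100}
insert 101 → {62, 63, 73, 100, 101}
insert 85 → {62, 63, 73, 85, 100, 101}
fire next event → 62; now {63, 73, 85, 100, 101}
fire next event → 63; now {73, 85, 100, 101}
insert 72 → {72, 73, 85, 100, 101}
fire next event → 72; now {73, 85, 100, 101}
insert 53 → {53, 73, 85, 100, 101}
fire next event → 53; now {73, 85, 100, 101}
insert 79 → {73, 79, 85, 100, 101}
insert 71 → {71, 73, 79, 85, 100, 101}
fire next event → 71; now {73, 79, 85, 100, 101}
fire next event → 73; now {79, 85, 100, 101}
fire next event → 79; now {85, 100, 101}
insert 86 → {85, 86, 100, 101}
insert 89 → {85, 86, 89, 100, 101}
insert 64 → {64, 85, 86, 89, 100, 101}
fire next event → 64; now {85, 86, 89, 100, 101}

[62, 63, 72, 53, 71, 73, 79, 64]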